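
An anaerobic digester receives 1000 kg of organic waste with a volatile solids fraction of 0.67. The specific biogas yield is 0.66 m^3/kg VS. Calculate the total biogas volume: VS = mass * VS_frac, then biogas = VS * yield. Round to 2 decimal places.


Compute volatile solids:
  VS = mass * VS_fraction = 1000 * 0.67 = 670.0 kg
Calculate biogas volume:
  Biogas = VS * specific_yield = 670.0 * 0.66
  Biogas = 442.20 m^3

442.20


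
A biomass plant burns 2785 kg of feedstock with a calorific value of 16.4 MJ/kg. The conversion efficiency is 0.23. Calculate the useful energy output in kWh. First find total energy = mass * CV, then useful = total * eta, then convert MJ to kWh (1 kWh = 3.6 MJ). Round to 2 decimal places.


Total energy = mass * CV = 2785 * 16.4 = 45674.0 MJ
Useful energy = total * eta = 45674.0 * 0.23 = 10505.02 MJ
Convert to kWh: 10505.02 / 3.6
Useful energy = 2918.06 kWh

2918.06


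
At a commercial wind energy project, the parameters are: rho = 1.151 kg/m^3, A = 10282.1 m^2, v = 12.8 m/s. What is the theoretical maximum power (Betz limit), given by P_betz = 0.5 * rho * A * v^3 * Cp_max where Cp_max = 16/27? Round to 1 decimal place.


The Betz coefficient Cp_max = 16/27 = 0.5926
v^3 = 12.8^3 = 2097.152
P_betz = 0.5 * rho * A * v^3 * Cp_max
P_betz = 0.5 * 1.151 * 10282.1 * 2097.152 * 0.5926
P_betz = 7353824.8 W

7353824.8


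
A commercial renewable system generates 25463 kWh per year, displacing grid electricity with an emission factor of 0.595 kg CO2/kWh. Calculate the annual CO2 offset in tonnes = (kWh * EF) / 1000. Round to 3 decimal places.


CO2 offset in kg = generation * emission_factor
CO2 offset = 25463 * 0.595 = 15150.49 kg
Convert to tonnes:
  CO2 offset = 15150.49 / 1000 = 15.150 tonnes

15.150


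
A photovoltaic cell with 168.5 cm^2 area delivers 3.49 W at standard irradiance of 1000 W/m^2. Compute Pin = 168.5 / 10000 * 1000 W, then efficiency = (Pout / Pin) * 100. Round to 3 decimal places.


First compute the input power:
  Pin = area_cm2 / 10000 * G = 168.5 / 10000 * 1000 = 16.85 W
Then compute efficiency:
  Efficiency = (Pout / Pin) * 100 = (3.49 / 16.85) * 100
  Efficiency = 20.712%

20.712


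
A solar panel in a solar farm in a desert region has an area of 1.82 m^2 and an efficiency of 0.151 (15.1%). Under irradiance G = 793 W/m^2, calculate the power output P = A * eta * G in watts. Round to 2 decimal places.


Use the solar power formula P = A * eta * G.
Given: A = 1.82 m^2, eta = 0.151, G = 793 W/m^2
P = 1.82 * 0.151 * 793
P = 217.93 W

217.93


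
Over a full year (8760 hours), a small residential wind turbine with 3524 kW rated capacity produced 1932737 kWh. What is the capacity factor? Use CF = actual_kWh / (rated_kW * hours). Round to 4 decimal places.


Capacity factor = actual output / maximum possible output
Maximum possible = rated * hours = 3524 * 8760 = 30870240 kWh
CF = 1932737 / 30870240
CF = 0.0626

0.0626


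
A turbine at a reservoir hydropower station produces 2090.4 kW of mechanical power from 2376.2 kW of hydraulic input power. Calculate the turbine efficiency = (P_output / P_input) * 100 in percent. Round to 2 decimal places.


Turbine efficiency = (output power / input power) * 100
eta = (2090.4 / 2376.2) * 100
eta = 87.97%

87.97


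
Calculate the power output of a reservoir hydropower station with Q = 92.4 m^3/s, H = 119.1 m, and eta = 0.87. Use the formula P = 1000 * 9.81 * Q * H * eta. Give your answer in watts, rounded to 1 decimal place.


Apply the hydropower formula P = rho * g * Q * H * eta
rho * g = 1000 * 9.81 = 9810.0
P = 9810.0 * 92.4 * 119.1 * 0.87
P = 93923007.9 W

93923007.9


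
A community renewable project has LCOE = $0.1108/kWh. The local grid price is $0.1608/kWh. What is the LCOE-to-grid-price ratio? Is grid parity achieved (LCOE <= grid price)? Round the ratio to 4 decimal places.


Compare LCOE to grid price:
  LCOE = $0.1108/kWh, Grid price = $0.1608/kWh
  Ratio = LCOE / grid_price = 0.1108 / 0.1608 = 0.6891
  Grid parity achieved (ratio <= 1)? yes

0.6891


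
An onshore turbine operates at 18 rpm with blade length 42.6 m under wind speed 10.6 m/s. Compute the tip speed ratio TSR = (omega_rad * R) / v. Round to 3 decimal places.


Convert rotational speed to rad/s:
  omega = 18 * 2 * pi / 60 = 1.885 rad/s
Compute tip speed:
  v_tip = omega * R = 1.885 * 42.6 = 80.299 m/s
Tip speed ratio:
  TSR = v_tip / v_wind = 80.299 / 10.6 = 7.575

7.575


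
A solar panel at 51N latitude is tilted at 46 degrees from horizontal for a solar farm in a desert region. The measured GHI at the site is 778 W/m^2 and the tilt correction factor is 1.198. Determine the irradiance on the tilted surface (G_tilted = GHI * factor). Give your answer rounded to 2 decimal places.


Identify the given values:
  GHI = 778 W/m^2, tilt correction factor = 1.198
Apply the formula G_tilted = GHI * factor:
  G_tilted = 778 * 1.198
  G_tilted = 932.04 W/m^2

932.04


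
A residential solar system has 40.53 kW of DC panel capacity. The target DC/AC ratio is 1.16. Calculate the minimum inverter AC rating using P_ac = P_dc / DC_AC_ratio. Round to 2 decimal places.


The inverter AC capacity is determined by the DC/AC ratio.
Given: P_dc = 40.53 kW, DC/AC ratio = 1.16
P_ac = P_dc / ratio = 40.53 / 1.16
P_ac = 34.94 kW

34.94


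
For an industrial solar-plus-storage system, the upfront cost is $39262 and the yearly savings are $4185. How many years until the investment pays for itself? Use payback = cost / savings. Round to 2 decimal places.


Simple payback period = initial cost / annual savings
Payback = 39262 / 4185
Payback = 9.38 years

9.38


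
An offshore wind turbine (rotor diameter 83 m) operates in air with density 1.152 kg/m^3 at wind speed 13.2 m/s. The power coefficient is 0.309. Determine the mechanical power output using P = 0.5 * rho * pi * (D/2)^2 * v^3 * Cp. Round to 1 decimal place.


Step 1 -- Compute swept area:
  A = pi * (D/2)^2 = pi * (83/2)^2 = 5410.61 m^2
Step 2 -- Apply wind power equation:
  P = 0.5 * rho * A * v^3 * Cp
  v^3 = 13.2^3 = 2299.968
  P = 0.5 * 1.152 * 5410.61 * 2299.968 * 0.309
  P = 2214873.0 W

2214873.0


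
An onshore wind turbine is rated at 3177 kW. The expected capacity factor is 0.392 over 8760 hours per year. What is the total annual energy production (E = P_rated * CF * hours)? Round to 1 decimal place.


Annual energy = rated_kW * capacity_factor * hours_per_year
Given: P_rated = 3177 kW, CF = 0.392, hours = 8760
E = 3177 * 0.392 * 8760
E = 10909563.8 kWh

10909563.8


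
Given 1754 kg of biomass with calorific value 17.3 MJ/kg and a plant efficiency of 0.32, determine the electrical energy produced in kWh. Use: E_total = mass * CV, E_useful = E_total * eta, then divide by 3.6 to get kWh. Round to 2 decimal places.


Total energy = mass * CV = 1754 * 17.3 = 30344.2 MJ
Useful energy = total * eta = 30344.2 * 0.32 = 9710.14 MJ
Convert to kWh: 9710.14 / 3.6
Useful energy = 2697.26 kWh

2697.26


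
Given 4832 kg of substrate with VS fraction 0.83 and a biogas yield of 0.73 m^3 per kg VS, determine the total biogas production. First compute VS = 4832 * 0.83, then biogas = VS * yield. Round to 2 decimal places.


Compute volatile solids:
  VS = mass * VS_fraction = 4832 * 0.83 = 4010.56 kg
Calculate biogas volume:
  Biogas = VS * specific_yield = 4010.56 * 0.73
  Biogas = 2927.71 m^3

2927.71


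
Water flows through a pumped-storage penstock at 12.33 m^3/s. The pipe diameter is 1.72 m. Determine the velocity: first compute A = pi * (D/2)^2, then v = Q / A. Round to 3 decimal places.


Compute pipe cross-sectional area:
  A = pi * (D/2)^2 = pi * (1.72/2)^2 = 2.3235 m^2
Calculate velocity:
  v = Q / A = 12.33 / 2.3235
  v = 5.307 m/s

5.307


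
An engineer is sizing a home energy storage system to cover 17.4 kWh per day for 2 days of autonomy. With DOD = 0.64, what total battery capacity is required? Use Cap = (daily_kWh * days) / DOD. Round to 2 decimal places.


Total energy needed = daily * days = 17.4 * 2 = 34.8 kWh
Account for depth of discharge:
  Cap = total_energy / DOD = 34.8 / 0.64
  Cap = 54.38 kWh

54.38


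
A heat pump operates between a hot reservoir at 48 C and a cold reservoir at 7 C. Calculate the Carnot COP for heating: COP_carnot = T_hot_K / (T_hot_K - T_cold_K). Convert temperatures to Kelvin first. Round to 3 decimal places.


Convert to Kelvin:
  T_hot = 48 + 273.15 = 321.15 K
  T_cold = 7 + 273.15 = 280.15 K
Apply Carnot COP formula:
  COP = T_hot_K / (T_hot_K - T_cold_K) = 321.15 / 41.0
  COP = 7.833

7.833


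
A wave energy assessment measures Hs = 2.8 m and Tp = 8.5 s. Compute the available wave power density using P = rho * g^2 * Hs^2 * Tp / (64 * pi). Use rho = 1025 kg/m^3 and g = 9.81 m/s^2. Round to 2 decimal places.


Apply wave power formula:
  g^2 = 9.81^2 = 96.2361
  Hs^2 = 2.8^2 = 7.84
  Numerator = rho * g^2 * Hs^2 * Tp = 1025 * 96.2361 * 7.84 * 8.5 = 6573503.05
  Denominator = 64 * pi = 201.0619
  P = 6573503.05 / 201.0619 = 32693.92 W/m

32693.92


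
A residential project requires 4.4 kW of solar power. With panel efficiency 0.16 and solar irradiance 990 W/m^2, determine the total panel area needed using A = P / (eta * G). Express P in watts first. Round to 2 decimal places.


Convert target power to watts: P = 4.4 * 1000 = 4400.0 W
Compute denominator: eta * G = 0.16 * 990 = 158.4
Required area A = P / (eta * G) = 4400.0 / 158.4
A = 27.78 m^2

27.78


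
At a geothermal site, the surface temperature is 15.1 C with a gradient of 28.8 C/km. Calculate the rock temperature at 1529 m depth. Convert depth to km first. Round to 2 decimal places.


Convert depth to km: 1529 / 1000 = 1.529 km
Temperature increase = gradient * depth_km = 28.8 * 1.529 = 44.04 C
Temperature at depth = T_surface + delta_T = 15.1 + 44.04
T = 59.14 C

59.14


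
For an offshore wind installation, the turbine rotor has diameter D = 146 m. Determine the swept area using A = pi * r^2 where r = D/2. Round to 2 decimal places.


Compute the rotor radius:
  r = D / 2 = 146 / 2 = 73.0 m
Calculate swept area:
  A = pi * r^2 = pi * 73.0^2
  A = 16741.55 m^2

16741.55


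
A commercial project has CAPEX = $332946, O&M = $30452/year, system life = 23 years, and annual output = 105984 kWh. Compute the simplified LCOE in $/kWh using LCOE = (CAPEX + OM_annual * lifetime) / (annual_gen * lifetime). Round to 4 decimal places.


Total cost = CAPEX + OM * lifetime = 332946 + 30452 * 23 = 332946 + 700396 = 1033342
Total generation = annual * lifetime = 105984 * 23 = 2437632 kWh
LCOE = 1033342 / 2437632
LCOE = 0.4239 $/kWh

0.4239


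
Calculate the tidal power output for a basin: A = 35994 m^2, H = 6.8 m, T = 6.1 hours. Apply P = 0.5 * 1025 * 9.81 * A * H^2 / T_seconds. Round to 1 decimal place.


Convert period to seconds: T = 6.1 * 3600 = 21960.0 s
H^2 = 6.8^2 = 46.24
P = 0.5 * rho * g * A * H^2 / T
P = 0.5 * 1025 * 9.81 * 35994 * 46.24 / 21960.0
P = 381046.9 W

381046.9


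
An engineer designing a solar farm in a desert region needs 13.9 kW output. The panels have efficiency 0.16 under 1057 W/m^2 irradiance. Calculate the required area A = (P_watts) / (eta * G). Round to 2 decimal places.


Convert target power to watts: P = 13.9 * 1000 = 13900.0 W
Compute denominator: eta * G = 0.16 * 1057 = 169.12
Required area A = P / (eta * G) = 13900.0 / 169.12
A = 82.19 m^2

82.19


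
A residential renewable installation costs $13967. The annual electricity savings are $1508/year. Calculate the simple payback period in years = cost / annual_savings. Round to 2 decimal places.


Simple payback period = initial cost / annual savings
Payback = 13967 / 1508
Payback = 9.26 years

9.26


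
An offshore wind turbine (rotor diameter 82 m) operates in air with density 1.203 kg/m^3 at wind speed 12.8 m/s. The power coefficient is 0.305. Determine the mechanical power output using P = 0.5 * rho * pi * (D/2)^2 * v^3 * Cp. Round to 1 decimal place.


Step 1 -- Compute swept area:
  A = pi * (D/2)^2 = pi * (82/2)^2 = 5281.02 m^2
Step 2 -- Apply wind power equation:
  P = 0.5 * rho * A * v^3 * Cp
  v^3 = 12.8^3 = 2097.152
  P = 0.5 * 1.203 * 5281.02 * 2097.152 * 0.305
  P = 2031809.4 W

2031809.4


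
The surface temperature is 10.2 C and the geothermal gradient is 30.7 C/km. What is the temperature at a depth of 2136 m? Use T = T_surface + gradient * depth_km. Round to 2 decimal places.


Convert depth to km: 2136 / 1000 = 2.136 km
Temperature increase = gradient * depth_km = 30.7 * 2.136 = 65.58 C
Temperature at depth = T_surface + delta_T = 10.2 + 65.58
T = 75.78 C

75.78


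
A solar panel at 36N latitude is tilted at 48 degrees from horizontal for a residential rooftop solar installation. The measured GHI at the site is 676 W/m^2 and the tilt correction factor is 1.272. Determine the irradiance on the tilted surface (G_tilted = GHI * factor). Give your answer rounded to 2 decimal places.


Identify the given values:
  GHI = 676 W/m^2, tilt correction factor = 1.272
Apply the formula G_tilted = GHI * factor:
  G_tilted = 676 * 1.272
  G_tilted = 859.87 W/m^2

859.87


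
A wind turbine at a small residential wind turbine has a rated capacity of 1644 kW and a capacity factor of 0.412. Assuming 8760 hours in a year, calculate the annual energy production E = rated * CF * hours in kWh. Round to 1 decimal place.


Annual energy = rated_kW * capacity_factor * hours_per_year
Given: P_rated = 1644 kW, CF = 0.412, hours = 8760
E = 1644 * 0.412 * 8760
E = 5933393.3 kWh

5933393.3


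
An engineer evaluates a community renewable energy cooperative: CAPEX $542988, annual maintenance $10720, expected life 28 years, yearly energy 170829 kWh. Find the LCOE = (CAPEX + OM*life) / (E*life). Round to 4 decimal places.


Total cost = CAPEX + OM * lifetime = 542988 + 10720 * 28 = 542988 + 300160 = 843148
Total generation = annual * lifetime = 170829 * 28 = 4783212 kWh
LCOE = 843148 / 4783212
LCOE = 0.1763 $/kWh

0.1763


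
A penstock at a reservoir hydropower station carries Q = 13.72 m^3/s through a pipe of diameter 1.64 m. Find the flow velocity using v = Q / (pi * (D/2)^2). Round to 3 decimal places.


Compute pipe cross-sectional area:
  A = pi * (D/2)^2 = pi * (1.64/2)^2 = 2.1124 m^2
Calculate velocity:
  v = Q / A = 13.72 / 2.1124
  v = 6.495 m/s

6.495


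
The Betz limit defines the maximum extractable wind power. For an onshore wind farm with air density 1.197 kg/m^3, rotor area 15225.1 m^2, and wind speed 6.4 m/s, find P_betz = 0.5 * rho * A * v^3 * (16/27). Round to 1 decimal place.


The Betz coefficient Cp_max = 16/27 = 0.5926
v^3 = 6.4^3 = 262.144
P_betz = 0.5 * rho * A * v^3 * Cp_max
P_betz = 0.5 * 1.197 * 15225.1 * 262.144 * 0.5926
P_betz = 1415534.5 W

1415534.5


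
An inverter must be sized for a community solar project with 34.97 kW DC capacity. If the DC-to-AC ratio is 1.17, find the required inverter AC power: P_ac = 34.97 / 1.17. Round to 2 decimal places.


The inverter AC capacity is determined by the DC/AC ratio.
Given: P_dc = 34.97 kW, DC/AC ratio = 1.17
P_ac = P_dc / ratio = 34.97 / 1.17
P_ac = 29.89 kW

29.89


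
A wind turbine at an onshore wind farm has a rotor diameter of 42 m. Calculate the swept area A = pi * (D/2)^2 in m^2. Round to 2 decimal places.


Compute the rotor radius:
  r = D / 2 = 42 / 2 = 21.0 m
Calculate swept area:
  A = pi * r^2 = pi * 21.0^2
  A = 1385.44 m^2

1385.44


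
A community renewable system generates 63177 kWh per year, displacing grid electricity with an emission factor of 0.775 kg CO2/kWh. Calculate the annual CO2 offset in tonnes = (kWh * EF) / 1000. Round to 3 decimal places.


CO2 offset in kg = generation * emission_factor
CO2 offset = 63177 * 0.775 = 48962.18 kg
Convert to tonnes:
  CO2 offset = 48962.18 / 1000 = 48.962 tonnes

48.962


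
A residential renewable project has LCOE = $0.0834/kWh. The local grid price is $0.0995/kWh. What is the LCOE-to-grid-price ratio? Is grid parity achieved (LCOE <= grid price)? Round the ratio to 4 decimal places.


Compare LCOE to grid price:
  LCOE = $0.0834/kWh, Grid price = $0.0995/kWh
  Ratio = LCOE / grid_price = 0.0834 / 0.0995 = 0.8382
  Grid parity achieved (ratio <= 1)? yes

0.8382


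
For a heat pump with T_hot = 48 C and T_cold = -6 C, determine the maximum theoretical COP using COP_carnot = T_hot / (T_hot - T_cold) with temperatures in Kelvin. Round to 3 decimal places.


Convert to Kelvin:
  T_hot = 48 + 273.15 = 321.15 K
  T_cold = -6 + 273.15 = 267.15 K
Apply Carnot COP formula:
  COP = T_hot_K / (T_hot_K - T_cold_K) = 321.15 / 54.0
  COP = 5.947

5.947


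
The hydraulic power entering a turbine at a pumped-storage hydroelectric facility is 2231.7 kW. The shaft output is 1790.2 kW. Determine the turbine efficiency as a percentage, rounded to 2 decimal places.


Turbine efficiency = (output power / input power) * 100
eta = (1790.2 / 2231.7) * 100
eta = 80.22%

80.22


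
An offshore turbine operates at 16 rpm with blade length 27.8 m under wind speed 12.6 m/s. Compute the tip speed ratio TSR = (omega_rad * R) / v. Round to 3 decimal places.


Convert rotational speed to rad/s:
  omega = 16 * 2 * pi / 60 = 1.6755 rad/s
Compute tip speed:
  v_tip = omega * R = 1.6755 * 27.8 = 46.579 m/s
Tip speed ratio:
  TSR = v_tip / v_wind = 46.579 / 12.6 = 3.697

3.697


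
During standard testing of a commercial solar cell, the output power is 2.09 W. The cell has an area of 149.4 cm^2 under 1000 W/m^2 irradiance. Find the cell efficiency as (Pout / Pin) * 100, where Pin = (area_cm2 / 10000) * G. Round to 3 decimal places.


First compute the input power:
  Pin = area_cm2 / 10000 * G = 149.4 / 10000 * 1000 = 14.94 W
Then compute efficiency:
  Efficiency = (Pout / Pin) * 100 = (2.09 / 14.94) * 100
  Efficiency = 13.989%

13.989


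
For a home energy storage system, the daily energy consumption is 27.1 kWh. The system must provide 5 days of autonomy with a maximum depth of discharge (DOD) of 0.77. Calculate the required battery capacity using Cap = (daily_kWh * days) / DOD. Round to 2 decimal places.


Total energy needed = daily * days = 27.1 * 5 = 135.5 kWh
Account for depth of discharge:
  Cap = total_energy / DOD = 135.5 / 0.77
  Cap = 175.97 kWh

175.97


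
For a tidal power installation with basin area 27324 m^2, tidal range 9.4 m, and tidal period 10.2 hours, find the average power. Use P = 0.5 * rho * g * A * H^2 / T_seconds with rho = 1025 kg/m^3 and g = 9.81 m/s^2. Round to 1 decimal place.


Convert period to seconds: T = 10.2 * 3600 = 36720.0 s
H^2 = 9.4^2 = 88.36
P = 0.5 * rho * g * A * H^2 / T
P = 0.5 * 1025 * 9.81 * 27324 * 88.36 / 36720.0
P = 330567.5 W

330567.5


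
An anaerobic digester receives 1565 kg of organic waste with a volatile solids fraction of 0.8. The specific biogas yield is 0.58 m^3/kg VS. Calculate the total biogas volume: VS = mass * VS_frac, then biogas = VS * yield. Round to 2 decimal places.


Compute volatile solids:
  VS = mass * VS_fraction = 1565 * 0.8 = 1252.0 kg
Calculate biogas volume:
  Biogas = VS * specific_yield = 1252.0 * 0.58
  Biogas = 726.16 m^3

726.16


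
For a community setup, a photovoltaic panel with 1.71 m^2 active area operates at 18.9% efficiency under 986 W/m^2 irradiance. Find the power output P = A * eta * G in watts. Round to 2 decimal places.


Use the solar power formula P = A * eta * G.
Given: A = 1.71 m^2, eta = 0.189, G = 986 W/m^2
P = 1.71 * 0.189 * 986
P = 318.67 W

318.67


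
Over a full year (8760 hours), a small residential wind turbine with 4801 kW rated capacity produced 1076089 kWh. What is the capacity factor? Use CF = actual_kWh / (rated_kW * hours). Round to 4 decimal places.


Capacity factor = actual output / maximum possible output
Maximum possible = rated * hours = 4801 * 8760 = 42056760 kWh
CF = 1076089 / 42056760
CF = 0.0256

0.0256


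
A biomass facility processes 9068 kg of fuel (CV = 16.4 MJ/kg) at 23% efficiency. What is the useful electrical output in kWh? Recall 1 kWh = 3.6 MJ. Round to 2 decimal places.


Total energy = mass * CV = 9068 * 16.4 = 148715.2 MJ
Useful energy = total * eta = 148715.2 * 0.23 = 34204.5 MJ
Convert to kWh: 34204.5 / 3.6
Useful energy = 9501.25 kWh

9501.25


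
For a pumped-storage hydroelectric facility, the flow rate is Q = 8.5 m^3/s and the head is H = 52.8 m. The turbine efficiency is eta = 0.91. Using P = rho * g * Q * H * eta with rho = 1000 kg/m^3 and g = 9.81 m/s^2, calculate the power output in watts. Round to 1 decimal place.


Apply the hydropower formula P = rho * g * Q * H * eta
rho * g = 1000 * 9.81 = 9810.0
P = 9810.0 * 8.5 * 52.8 * 0.91
P = 4006482.5 W

4006482.5


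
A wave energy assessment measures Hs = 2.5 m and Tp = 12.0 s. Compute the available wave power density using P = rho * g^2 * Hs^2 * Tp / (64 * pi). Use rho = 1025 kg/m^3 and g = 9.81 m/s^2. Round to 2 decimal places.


Apply wave power formula:
  g^2 = 9.81^2 = 96.2361
  Hs^2 = 2.5^2 = 6.25
  Numerator = rho * g^2 * Hs^2 * Tp = 1025 * 96.2361 * 6.25 * 12.0 = 7398150.19
  Denominator = 64 * pi = 201.0619
  P = 7398150.19 / 201.0619 = 36795.38 W/m

36795.38


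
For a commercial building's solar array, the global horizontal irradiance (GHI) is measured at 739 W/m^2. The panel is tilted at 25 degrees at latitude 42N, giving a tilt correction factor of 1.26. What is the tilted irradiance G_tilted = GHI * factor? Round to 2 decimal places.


Identify the given values:
  GHI = 739 W/m^2, tilt correction factor = 1.26
Apply the formula G_tilted = GHI * factor:
  G_tilted = 739 * 1.26
  G_tilted = 931.14 W/m^2

931.14


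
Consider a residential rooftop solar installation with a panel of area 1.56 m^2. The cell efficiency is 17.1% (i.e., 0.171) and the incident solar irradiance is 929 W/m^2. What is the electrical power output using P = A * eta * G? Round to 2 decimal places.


Use the solar power formula P = A * eta * G.
Given: A = 1.56 m^2, eta = 0.171, G = 929 W/m^2
P = 1.56 * 0.171 * 929
P = 247.82 W

247.82


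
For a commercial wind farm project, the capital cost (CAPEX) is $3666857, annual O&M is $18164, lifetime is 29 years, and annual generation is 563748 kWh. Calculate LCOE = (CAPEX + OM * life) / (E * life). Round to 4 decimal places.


Total cost = CAPEX + OM * lifetime = 3666857 + 18164 * 29 = 3666857 + 526756 = 4193613
Total generation = annual * lifetime = 563748 * 29 = 16348692 kWh
LCOE = 4193613 / 16348692
LCOE = 0.2565 $/kWh

0.2565


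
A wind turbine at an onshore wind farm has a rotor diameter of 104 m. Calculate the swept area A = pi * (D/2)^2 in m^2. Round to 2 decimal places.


Compute the rotor radius:
  r = D / 2 = 104 / 2 = 52.0 m
Calculate swept area:
  A = pi * r^2 = pi * 52.0^2
  A = 8494.87 m^2

8494.87


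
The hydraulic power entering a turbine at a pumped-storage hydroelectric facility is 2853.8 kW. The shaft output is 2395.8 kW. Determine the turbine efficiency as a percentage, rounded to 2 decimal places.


Turbine efficiency = (output power / input power) * 100
eta = (2395.8 / 2853.8) * 100
eta = 83.95%

83.95


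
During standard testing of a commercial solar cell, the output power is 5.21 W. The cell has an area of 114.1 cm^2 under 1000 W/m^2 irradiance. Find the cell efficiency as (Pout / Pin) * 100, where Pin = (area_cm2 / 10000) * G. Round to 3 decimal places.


First compute the input power:
  Pin = area_cm2 / 10000 * G = 114.1 / 10000 * 1000 = 11.41 W
Then compute efficiency:
  Efficiency = (Pout / Pin) * 100 = (5.21 / 11.41) * 100
  Efficiency = 45.662%

45.662


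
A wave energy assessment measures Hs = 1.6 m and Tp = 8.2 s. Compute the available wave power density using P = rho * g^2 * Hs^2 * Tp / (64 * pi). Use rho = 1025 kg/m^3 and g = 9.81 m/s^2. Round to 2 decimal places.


Apply wave power formula:
  g^2 = 9.81^2 = 96.2361
  Hs^2 = 1.6^2 = 2.56
  Numerator = rho * g^2 * Hs^2 * Tp = 1025 * 96.2361 * 2.56 * 8.2 = 2070692.92
  Denominator = 64 * pi = 201.0619
  P = 2070692.92 / 201.0619 = 10298.78 W/m

10298.78


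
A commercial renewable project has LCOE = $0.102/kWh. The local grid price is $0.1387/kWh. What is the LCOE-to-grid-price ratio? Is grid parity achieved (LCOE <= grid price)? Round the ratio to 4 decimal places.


Compare LCOE to grid price:
  LCOE = $0.102/kWh, Grid price = $0.1387/kWh
  Ratio = LCOE / grid_price = 0.102 / 0.1387 = 0.7354
  Grid parity achieved (ratio <= 1)? yes

0.7354


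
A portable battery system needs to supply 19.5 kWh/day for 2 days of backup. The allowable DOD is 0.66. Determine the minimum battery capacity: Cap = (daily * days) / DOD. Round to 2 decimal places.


Total energy needed = daily * days = 19.5 * 2 = 39.0 kWh
Account for depth of discharge:
  Cap = total_energy / DOD = 39.0 / 0.66
  Cap = 59.09 kWh

59.09


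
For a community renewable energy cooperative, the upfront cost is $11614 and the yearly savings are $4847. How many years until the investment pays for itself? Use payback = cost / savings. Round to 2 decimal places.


Simple payback period = initial cost / annual savings
Payback = 11614 / 4847
Payback = 2.40 years

2.40


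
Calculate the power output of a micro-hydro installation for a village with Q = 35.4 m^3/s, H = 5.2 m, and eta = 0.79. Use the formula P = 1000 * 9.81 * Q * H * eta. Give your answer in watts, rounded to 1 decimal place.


Apply the hydropower formula P = rho * g * Q * H * eta
rho * g = 1000 * 9.81 = 9810.0
P = 9810.0 * 35.4 * 5.2 * 0.79
P = 1426601.6 W

1426601.6


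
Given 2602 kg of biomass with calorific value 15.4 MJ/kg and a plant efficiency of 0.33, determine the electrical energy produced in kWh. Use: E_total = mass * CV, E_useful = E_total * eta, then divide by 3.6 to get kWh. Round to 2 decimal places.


Total energy = mass * CV = 2602 * 15.4 = 40070.8 MJ
Useful energy = total * eta = 40070.8 * 0.33 = 13223.36 MJ
Convert to kWh: 13223.36 / 3.6
Useful energy = 3673.16 kWh

3673.16


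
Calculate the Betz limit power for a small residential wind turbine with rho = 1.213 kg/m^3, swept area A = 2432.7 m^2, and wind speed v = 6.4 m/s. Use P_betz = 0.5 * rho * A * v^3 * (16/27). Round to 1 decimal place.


The Betz coefficient Cp_max = 16/27 = 0.5926
v^3 = 6.4^3 = 262.144
P_betz = 0.5 * rho * A * v^3 * Cp_max
P_betz = 0.5 * 1.213 * 2432.7 * 262.144 * 0.5926
P_betz = 229200.5 W

229200.5


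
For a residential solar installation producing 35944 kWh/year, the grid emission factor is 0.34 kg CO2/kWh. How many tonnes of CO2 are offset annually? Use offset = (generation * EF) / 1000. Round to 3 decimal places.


CO2 offset in kg = generation * emission_factor
CO2 offset = 35944 * 0.34 = 12220.96 kg
Convert to tonnes:
  CO2 offset = 12220.96 / 1000 = 12.221 tonnes

12.221


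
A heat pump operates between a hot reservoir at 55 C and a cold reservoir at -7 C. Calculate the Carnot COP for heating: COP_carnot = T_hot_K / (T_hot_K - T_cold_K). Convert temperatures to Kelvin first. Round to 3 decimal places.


Convert to Kelvin:
  T_hot = 55 + 273.15 = 328.15 K
  T_cold = -7 + 273.15 = 266.15 K
Apply Carnot COP formula:
  COP = T_hot_K / (T_hot_K - T_cold_K) = 328.15 / 62.0
  COP = 5.293

5.293


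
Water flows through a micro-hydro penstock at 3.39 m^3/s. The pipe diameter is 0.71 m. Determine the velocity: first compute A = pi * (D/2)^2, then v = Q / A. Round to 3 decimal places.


Compute pipe cross-sectional area:
  A = pi * (D/2)^2 = pi * (0.71/2)^2 = 0.3959 m^2
Calculate velocity:
  v = Q / A = 3.39 / 0.3959
  v = 8.562 m/s

8.562


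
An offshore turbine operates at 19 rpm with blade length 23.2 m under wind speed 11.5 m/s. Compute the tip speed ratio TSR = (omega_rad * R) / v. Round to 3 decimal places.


Convert rotational speed to rad/s:
  omega = 19 * 2 * pi / 60 = 1.9897 rad/s
Compute tip speed:
  v_tip = omega * R = 1.9897 * 23.2 = 46.16 m/s
Tip speed ratio:
  TSR = v_tip / v_wind = 46.16 / 11.5 = 4.014

4.014


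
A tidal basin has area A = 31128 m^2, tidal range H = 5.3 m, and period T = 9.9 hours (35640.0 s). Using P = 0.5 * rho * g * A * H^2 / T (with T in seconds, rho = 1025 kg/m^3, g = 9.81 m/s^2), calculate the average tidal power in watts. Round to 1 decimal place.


Convert period to seconds: T = 9.9 * 3600 = 35640.0 s
H^2 = 5.3^2 = 28.09
P = 0.5 * rho * g * A * H^2 / T
P = 0.5 * 1025 * 9.81 * 31128 * 28.09 / 35640.0
P = 123346.9 W

123346.9


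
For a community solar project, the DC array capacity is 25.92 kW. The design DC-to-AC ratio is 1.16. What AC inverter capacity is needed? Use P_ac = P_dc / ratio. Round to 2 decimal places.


The inverter AC capacity is determined by the DC/AC ratio.
Given: P_dc = 25.92 kW, DC/AC ratio = 1.16
P_ac = P_dc / ratio = 25.92 / 1.16
P_ac = 22.34 kW

22.34


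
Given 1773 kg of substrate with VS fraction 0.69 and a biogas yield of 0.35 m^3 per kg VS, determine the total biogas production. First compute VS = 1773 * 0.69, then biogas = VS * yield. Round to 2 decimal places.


Compute volatile solids:
  VS = mass * VS_fraction = 1773 * 0.69 = 1223.37 kg
Calculate biogas volume:
  Biogas = VS * specific_yield = 1223.37 * 0.35
  Biogas = 428.18 m^3

428.18


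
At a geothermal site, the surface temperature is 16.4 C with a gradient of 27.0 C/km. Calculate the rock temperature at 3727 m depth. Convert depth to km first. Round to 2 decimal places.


Convert depth to km: 3727 / 1000 = 3.727 km
Temperature increase = gradient * depth_km = 27.0 * 3.727 = 100.63 C
Temperature at depth = T_surface + delta_T = 16.4 + 100.63
T = 117.03 C

117.03


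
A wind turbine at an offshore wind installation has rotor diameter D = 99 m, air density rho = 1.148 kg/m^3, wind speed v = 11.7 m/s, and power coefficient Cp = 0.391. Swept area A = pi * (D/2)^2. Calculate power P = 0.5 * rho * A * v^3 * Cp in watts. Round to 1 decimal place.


Step 1 -- Compute swept area:
  A = pi * (D/2)^2 = pi * (99/2)^2 = 7697.69 m^2
Step 2 -- Apply wind power equation:
  P = 0.5 * rho * A * v^3 * Cp
  v^3 = 11.7^3 = 1601.613
  P = 0.5 * 1.148 * 7697.69 * 1601.613 * 0.391
  P = 2766983.1 W

2766983.1


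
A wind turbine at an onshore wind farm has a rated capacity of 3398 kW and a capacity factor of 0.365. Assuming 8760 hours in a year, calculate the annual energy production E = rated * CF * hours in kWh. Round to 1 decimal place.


Annual energy = rated_kW * capacity_factor * hours_per_year
Given: P_rated = 3398 kW, CF = 0.365, hours = 8760
E = 3398 * 0.365 * 8760
E = 10864765.2 kWh

10864765.2


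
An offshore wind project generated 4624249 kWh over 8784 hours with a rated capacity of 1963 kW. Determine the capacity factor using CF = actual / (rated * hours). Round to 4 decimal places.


Capacity factor = actual output / maximum possible output
Maximum possible = rated * hours = 1963 * 8784 = 17242992 kWh
CF = 4624249 / 17242992
CF = 0.2682

0.2682


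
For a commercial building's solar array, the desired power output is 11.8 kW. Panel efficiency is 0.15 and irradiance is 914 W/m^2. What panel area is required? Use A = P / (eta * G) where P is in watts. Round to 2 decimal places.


Convert target power to watts: P = 11.8 * 1000 = 11800.0 W
Compute denominator: eta * G = 0.15 * 914 = 137.1
Required area A = P / (eta * G) = 11800.0 / 137.1
A = 86.07 m^2

86.07


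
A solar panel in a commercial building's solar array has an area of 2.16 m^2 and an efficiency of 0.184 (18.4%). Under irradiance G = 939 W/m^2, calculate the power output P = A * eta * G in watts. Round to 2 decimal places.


Use the solar power formula P = A * eta * G.
Given: A = 2.16 m^2, eta = 0.184, G = 939 W/m^2
P = 2.16 * 0.184 * 939
P = 373.20 W

373.20


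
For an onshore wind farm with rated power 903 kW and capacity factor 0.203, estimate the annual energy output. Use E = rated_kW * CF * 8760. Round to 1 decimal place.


Annual energy = rated_kW * capacity_factor * hours_per_year
Given: P_rated = 903 kW, CF = 0.203, hours = 8760
E = 903 * 0.203 * 8760
E = 1605786.8 kWh

1605786.8


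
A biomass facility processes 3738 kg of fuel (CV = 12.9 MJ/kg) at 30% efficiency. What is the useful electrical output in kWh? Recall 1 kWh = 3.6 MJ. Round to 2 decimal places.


Total energy = mass * CV = 3738 * 12.9 = 48220.2 MJ
Useful energy = total * eta = 48220.2 * 0.3 = 14466.06 MJ
Convert to kWh: 14466.06 / 3.6
Useful energy = 4018.35 kWh

4018.35


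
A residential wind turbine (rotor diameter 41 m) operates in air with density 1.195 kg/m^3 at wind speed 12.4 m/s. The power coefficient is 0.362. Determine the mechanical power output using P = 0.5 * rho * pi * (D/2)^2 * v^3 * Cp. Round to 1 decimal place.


Step 1 -- Compute swept area:
  A = pi * (D/2)^2 = pi * (41/2)^2 = 1320.25 m^2
Step 2 -- Apply wind power equation:
  P = 0.5 * rho * A * v^3 * Cp
  v^3 = 12.4^3 = 1906.624
  P = 0.5 * 1.195 * 1320.25 * 1906.624 * 0.362
  P = 544464.0 W

544464.0


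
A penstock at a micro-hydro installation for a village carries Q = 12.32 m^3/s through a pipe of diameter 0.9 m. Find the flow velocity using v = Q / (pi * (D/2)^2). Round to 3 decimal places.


Compute pipe cross-sectional area:
  A = pi * (D/2)^2 = pi * (0.9/2)^2 = 0.6362 m^2
Calculate velocity:
  v = Q / A = 12.32 / 0.6362
  v = 19.366 m/s

19.366


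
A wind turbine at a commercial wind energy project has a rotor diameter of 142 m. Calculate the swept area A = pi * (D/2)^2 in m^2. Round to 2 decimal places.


Compute the rotor radius:
  r = D / 2 = 142 / 2 = 71.0 m
Calculate swept area:
  A = pi * r^2 = pi * 71.0^2
  A = 15836.77 m^2

15836.77


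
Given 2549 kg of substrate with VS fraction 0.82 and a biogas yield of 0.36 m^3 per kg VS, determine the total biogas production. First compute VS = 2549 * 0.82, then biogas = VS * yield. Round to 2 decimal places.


Compute volatile solids:
  VS = mass * VS_fraction = 2549 * 0.82 = 2090.18 kg
Calculate biogas volume:
  Biogas = VS * specific_yield = 2090.18 * 0.36
  Biogas = 752.46 m^3

752.46


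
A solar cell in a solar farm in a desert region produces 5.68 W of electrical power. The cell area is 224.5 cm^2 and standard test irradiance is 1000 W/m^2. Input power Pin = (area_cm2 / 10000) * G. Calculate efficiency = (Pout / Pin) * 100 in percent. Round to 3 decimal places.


First compute the input power:
  Pin = area_cm2 / 10000 * G = 224.5 / 10000 * 1000 = 22.45 W
Then compute efficiency:
  Efficiency = (Pout / Pin) * 100 = (5.68 / 22.45) * 100
  Efficiency = 25.301%

25.301


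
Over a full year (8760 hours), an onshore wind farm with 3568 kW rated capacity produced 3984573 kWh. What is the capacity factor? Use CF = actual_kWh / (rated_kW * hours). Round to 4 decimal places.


Capacity factor = actual output / maximum possible output
Maximum possible = rated * hours = 3568 * 8760 = 31255680 kWh
CF = 3984573 / 31255680
CF = 0.1275

0.1275


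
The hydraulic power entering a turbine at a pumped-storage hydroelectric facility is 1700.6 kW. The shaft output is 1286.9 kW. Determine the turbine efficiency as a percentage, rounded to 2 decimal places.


Turbine efficiency = (output power / input power) * 100
eta = (1286.9 / 1700.6) * 100
eta = 75.67%

75.67


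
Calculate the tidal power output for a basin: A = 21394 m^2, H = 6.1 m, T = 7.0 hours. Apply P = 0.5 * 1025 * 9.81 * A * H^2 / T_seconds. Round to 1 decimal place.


Convert period to seconds: T = 7.0 * 3600 = 25200.0 s
H^2 = 6.1^2 = 37.21
P = 0.5 * rho * g * A * H^2 / T
P = 0.5 * 1025 * 9.81 * 21394 * 37.21 / 25200.0
P = 158823.2 W

158823.2


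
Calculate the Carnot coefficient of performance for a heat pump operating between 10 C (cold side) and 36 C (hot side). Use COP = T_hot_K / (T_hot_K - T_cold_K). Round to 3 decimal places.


Convert to Kelvin:
  T_hot = 36 + 273.15 = 309.15 K
  T_cold = 10 + 273.15 = 283.15 K
Apply Carnot COP formula:
  COP = T_hot_K / (T_hot_K - T_cold_K) = 309.15 / 26.0
  COP = 11.890

11.890


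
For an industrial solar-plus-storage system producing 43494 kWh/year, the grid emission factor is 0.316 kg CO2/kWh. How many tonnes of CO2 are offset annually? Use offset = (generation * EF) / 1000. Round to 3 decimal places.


CO2 offset in kg = generation * emission_factor
CO2 offset = 43494 * 0.316 = 13744.1 kg
Convert to tonnes:
  CO2 offset = 13744.1 / 1000 = 13.744 tonnes

13.744


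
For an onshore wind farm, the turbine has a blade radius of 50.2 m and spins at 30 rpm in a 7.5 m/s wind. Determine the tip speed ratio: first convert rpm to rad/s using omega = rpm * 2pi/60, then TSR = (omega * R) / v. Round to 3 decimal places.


Convert rotational speed to rad/s:
  omega = 30 * 2 * pi / 60 = 3.1416 rad/s
Compute tip speed:
  v_tip = omega * R = 3.1416 * 50.2 = 157.708 m/s
Tip speed ratio:
  TSR = v_tip / v_wind = 157.708 / 7.5 = 21.028

21.028


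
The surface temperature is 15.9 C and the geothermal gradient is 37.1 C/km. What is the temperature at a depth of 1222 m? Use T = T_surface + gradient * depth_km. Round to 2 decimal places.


Convert depth to km: 1222 / 1000 = 1.222 km
Temperature increase = gradient * depth_km = 37.1 * 1.222 = 45.34 C
Temperature at depth = T_surface + delta_T = 15.9 + 45.34
T = 61.24 C

61.24


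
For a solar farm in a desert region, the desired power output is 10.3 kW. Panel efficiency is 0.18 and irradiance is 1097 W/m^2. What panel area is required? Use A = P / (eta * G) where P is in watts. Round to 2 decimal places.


Convert target power to watts: P = 10.3 * 1000 = 10300.0 W
Compute denominator: eta * G = 0.18 * 1097 = 197.46
Required area A = P / (eta * G) = 10300.0 / 197.46
A = 52.16 m^2

52.16


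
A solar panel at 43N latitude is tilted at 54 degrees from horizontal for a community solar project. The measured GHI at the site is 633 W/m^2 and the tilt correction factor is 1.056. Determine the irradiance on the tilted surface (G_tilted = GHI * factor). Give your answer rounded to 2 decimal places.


Identify the given values:
  GHI = 633 W/m^2, tilt correction factor = 1.056
Apply the formula G_tilted = GHI * factor:
  G_tilted = 633 * 1.056
  G_tilted = 668.45 W/m^2

668.45


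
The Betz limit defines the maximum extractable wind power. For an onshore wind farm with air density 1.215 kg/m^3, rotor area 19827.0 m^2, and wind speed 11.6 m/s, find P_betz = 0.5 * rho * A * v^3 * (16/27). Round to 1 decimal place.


The Betz coefficient Cp_max = 16/27 = 0.5926
v^3 = 11.6^3 = 1560.896
P_betz = 0.5 * rho * A * v^3 * Cp_max
P_betz = 0.5 * 1.215 * 19827.0 * 1560.896 * 0.5926
P_betz = 11141238.6 W

11141238.6


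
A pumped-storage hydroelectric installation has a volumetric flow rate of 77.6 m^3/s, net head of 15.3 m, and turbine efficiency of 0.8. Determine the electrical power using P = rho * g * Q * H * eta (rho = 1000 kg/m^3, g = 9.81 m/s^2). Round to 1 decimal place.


Apply the hydropower formula P = rho * g * Q * H * eta
rho * g = 1000 * 9.81 = 9810.0
P = 9810.0 * 77.6 * 15.3 * 0.8
P = 9317773.4 W

9317773.4


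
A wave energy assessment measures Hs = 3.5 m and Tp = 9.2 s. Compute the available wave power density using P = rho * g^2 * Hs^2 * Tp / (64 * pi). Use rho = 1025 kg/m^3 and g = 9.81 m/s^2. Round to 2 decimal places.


Apply wave power formula:
  g^2 = 9.81^2 = 96.2361
  Hs^2 = 3.5^2 = 12.25
  Numerator = rho * g^2 * Hs^2 * Tp = 1025 * 96.2361 * 12.25 * 9.2 = 11116953.68
  Denominator = 64 * pi = 201.0619
  P = 11116953.68 / 201.0619 = 55291.19 W/m

55291.19


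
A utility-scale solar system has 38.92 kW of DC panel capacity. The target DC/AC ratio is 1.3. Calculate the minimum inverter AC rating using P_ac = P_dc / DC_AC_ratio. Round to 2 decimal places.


The inverter AC capacity is determined by the DC/AC ratio.
Given: P_dc = 38.92 kW, DC/AC ratio = 1.3
P_ac = P_dc / ratio = 38.92 / 1.3
P_ac = 29.94 kW

29.94


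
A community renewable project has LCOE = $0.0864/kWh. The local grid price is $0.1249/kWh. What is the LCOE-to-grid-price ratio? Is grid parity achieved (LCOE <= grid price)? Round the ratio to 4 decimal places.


Compare LCOE to grid price:
  LCOE = $0.0864/kWh, Grid price = $0.1249/kWh
  Ratio = LCOE / grid_price = 0.0864 / 0.1249 = 0.6918
  Grid parity achieved (ratio <= 1)? yes

0.6918
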